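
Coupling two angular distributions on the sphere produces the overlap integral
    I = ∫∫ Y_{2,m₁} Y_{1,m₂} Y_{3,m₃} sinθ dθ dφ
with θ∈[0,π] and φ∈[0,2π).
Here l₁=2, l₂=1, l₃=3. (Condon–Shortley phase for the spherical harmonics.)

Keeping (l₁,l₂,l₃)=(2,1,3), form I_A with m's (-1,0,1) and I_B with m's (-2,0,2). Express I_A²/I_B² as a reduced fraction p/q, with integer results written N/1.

8/5

Same 2,1,3: normalisation and zero-m 3j drop out of the ratio.
A: Δ: 0! 4! 2! / 7! → 1/105; sum: t=0:+1/6 = 1/6; 3j²(2 1 3; -1 0 1) = Δ·Π!·Σ² = 8/105  (sign +1)
B: Δ: 0! 4! 2! / 7! → 1/105; sum: t=0:+1/24 = 1/24; 3j²(2 1 3; -2 0 2) = Δ·Π!·Σ² = 1/21  (sign -1)
I_A²/I_B² = (8/105)/(1/21) = 8/5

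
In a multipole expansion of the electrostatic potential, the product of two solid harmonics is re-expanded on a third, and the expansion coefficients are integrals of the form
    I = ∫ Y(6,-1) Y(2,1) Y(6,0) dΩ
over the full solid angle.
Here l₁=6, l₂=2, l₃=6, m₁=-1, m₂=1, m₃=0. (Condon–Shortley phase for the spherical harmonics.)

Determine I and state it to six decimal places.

Checks pass: Σm=0; 14 even; l₃=6∈[4,8].
(2·6+1)(2·2+1)(2·6+1) = 845
Δ: 2! 10! 2! / 15! → 1/90090
sum: t=0:+1/69120 t=1:−1/14400 t=2:+1/69120 = -7/172800
3j²(6 2 6; 0 0 0) = Δ·Π!·Σ² = 14/715  (sign -1)
sum: t=1:−1/34560 t=2:+1/28800 = 1/172800
3j²(6 2 6; -1 1 0) = Δ·Π!·Σ² = 1/1430  (sign +1)
combine: 4πI² = 845·14/715·1/1430 = 7/605
take √, sign -1: I = -0.03034355

-0.030344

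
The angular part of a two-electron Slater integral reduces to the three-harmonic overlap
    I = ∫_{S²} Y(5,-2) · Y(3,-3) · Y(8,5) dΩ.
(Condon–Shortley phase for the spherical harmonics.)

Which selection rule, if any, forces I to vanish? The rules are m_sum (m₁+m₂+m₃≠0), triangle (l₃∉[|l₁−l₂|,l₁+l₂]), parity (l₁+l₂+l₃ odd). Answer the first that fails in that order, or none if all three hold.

azimuthal sum: -2 − 3 + 5 = 0  ✓
2 ≤ 8 ≤ 8 (triangle on l)  ✓
L = 5 + 3 + 8 = 16 (even)  ✓

none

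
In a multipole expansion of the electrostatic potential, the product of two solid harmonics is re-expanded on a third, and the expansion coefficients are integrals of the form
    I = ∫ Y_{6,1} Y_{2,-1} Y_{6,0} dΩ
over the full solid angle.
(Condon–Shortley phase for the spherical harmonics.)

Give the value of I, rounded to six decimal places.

Rules hold: Σm=0, L=14 even, 4≤6≤8.
N = 13·5·13 = 845
Δ = 2!·10!·2!/15! = 1/90090
Racah Σ t=0..2: t=0:+1/69120 t=1:−1/14400 t=2:+1/69120 = -7/172800
⇒ 3j(6 2 6; 0 0 0)² = 14/715, sgn -1
Racah Σ t=0..1: t=0:+1/28800 t=1:−1/34560 = 1/172800
⇒ 3j(6 2 6; 1 -1 0)² = 1/1430, sgn +1
4πI² = N·(3j₀)²·(3jₘ)² = 7/605
I = -1·√(0.0115702/4π) = -0.03034355

-0.030344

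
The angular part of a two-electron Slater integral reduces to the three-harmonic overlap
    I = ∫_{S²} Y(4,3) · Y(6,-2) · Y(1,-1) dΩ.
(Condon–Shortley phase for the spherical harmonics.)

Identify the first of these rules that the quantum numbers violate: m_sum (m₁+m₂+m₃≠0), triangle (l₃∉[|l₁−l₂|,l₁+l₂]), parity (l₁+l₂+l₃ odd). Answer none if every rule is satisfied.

triangle

m₁+m₂+m₃ = 3 − 2 − 1 = 0  ✓
triangle: |4−6|=2 ≤ l₃=1 ≤ 4+6=10  ✗
parity: l₁+l₂+l₃ = 11 is odd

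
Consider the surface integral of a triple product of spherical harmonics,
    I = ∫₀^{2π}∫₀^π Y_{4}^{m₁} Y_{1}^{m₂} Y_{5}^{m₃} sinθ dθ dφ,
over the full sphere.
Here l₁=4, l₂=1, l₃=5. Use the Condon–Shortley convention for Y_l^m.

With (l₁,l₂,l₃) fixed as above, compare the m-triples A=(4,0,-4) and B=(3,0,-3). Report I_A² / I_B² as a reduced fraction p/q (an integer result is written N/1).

Shared (l₁,l₂,l₃)=(4,1,5): N and (l;000)² cancel in I_A²/I_B².
A: Δ = 0!·8!·2!/11! = 1/495; Racah Σ t=0..0: t=0:+1/40320 = 1/40320; ⇒ 3j(4 1 5; 4 0 -4)² = 1/55, sgn -1
B: Δ = 0!·8!·2!/11! = 1/495; Racah Σ t=0..0: t=0:+1/5040 = 1/5040; ⇒ 3j(4 1 5; 3 0 -3)² = 16/495, sgn +1
I_A²/I_B² = (1/55)/(16/495) = 9/16

9/16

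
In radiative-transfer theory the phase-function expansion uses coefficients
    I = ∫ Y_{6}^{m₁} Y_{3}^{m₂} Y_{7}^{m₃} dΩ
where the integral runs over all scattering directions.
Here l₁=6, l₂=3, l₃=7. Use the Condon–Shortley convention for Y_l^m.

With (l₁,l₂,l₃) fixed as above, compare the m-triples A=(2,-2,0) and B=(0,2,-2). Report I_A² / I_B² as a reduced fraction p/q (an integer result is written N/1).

l's match ⇒ only the (l;m) 3-j factors differ between A and B.
A: triangle coeff Δ(6,3,7) = 1/2042040; Σ_t [0,1]: t=0:+1/207360 t=1:−1/725760 = 1/290304; (3j)²=125/7293 [(6 3 7; 2 -2 0)], sign=-1
B: triangle coeff Δ(6,3,7) = 1/2042040; Σ_t [1,2]: t=1:−1/345600 t=2:+1/207360 = 1/518400; (3j)²=12/2431 [(6 3 7; 0 2 -2)], sign=-1
I_A²/I_B² = (125/7293)/(12/2431) = 125/36

125/36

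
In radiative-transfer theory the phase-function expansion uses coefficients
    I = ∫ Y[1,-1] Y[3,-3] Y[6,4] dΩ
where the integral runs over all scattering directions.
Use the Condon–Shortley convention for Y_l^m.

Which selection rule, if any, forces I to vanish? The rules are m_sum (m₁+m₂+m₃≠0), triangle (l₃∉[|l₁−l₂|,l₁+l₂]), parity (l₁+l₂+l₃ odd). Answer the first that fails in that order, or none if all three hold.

triangle

azimuthal sum: -1 − 3 + 4 = 0  ✓
2 ≤ 6 ≤ 4 (triangle on l)  ✗
L = 1 + 3 + 6 = 10 (even)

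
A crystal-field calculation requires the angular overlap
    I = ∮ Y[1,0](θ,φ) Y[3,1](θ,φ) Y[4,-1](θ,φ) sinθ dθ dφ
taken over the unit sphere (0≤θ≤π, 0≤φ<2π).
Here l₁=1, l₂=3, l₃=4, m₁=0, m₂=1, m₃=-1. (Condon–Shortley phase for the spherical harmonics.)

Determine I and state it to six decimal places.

-0.238414

Rules hold: Σm=0, L=8 even, 2≤4≤4.
N = 3·7·9 = 189
Δ = 0!·2!·6!/9! = 1/252
Racah Σ t=0..0: t=0:+1/36 = 1/36
⇒ 3j(1 3 4; 0 0 0)² = 4/63, sgn +1
Racah Σ t=0..0: t=0:+1/48 = 1/48
⇒ 3j(1 3 4; 0 1 -1)² = 5/84, sgn -1
4πI² = N·(3j₀)²·(3jₘ)² = 5/7
I = -1·√(0.714286/4π) = -0.23841361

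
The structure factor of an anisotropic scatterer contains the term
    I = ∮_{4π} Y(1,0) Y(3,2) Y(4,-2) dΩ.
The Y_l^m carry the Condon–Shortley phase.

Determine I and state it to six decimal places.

Rules hold: Σm=0, L=8 even, 2≤4≤4.
N = 3·7·9 = 189
Δ = 0!·2!·6!/9! = 1/252
Racah Σ t=0..0: t=0:+1/36 = 1/36
⇒ 3j(1 3 4; 0 0 0)² = 4/63, sgn +1
Racah Σ t=0..0: t=0:+1/120 = 1/120
⇒ 3j(1 3 4; 0 2 -2)² = 1/21, sgn +1
4πI² = N·(3j₀)²·(3jₘ)² = 4/7
I = +1·√(0.571429/4π) = 0.21324362

0.213244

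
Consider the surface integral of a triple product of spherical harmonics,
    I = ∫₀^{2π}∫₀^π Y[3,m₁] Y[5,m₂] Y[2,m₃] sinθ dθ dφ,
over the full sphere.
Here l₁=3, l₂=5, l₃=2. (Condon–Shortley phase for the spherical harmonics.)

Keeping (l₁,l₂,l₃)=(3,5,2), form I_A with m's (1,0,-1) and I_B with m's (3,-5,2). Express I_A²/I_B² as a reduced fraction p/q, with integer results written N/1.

l's match ⇒ only the (l;m) 3-j factors differ between A and B.
A: triangle coeff Δ(3,5,2) = 1/2310; Σ_t [2,2]: t=2:+1/288 = 1/288; (3j)²=5/231 [(3 5 2; 1 0 -1)], sign=-1
B: triangle coeff Δ(3,5,2) = 1/2310; Σ_t [0,0]: t=0:+1/17280 = 1/17280; (3j)²=1/11 [(3 5 2; 3 -5 2)], sign=+1
I_A²/I_B² = (5/231)/(1/11) = 5/21

5/21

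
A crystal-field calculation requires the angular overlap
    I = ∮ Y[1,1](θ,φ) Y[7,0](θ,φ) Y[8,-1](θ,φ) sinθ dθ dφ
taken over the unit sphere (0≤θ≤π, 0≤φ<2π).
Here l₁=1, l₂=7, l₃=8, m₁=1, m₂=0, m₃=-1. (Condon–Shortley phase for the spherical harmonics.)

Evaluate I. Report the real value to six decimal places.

Rules hold: Σm=0, L=16 even, 6≤8≤8.
N = 3·15·17 = 765
Δ = 0!·2!·14!/17! = 1/2040
Racah Σ t=0..0: t=0:+1/25401600 = 1/25401600
⇒ 3j(1 7 8; 0 0 0)² = 8/255, sgn +1
Racah Σ t=0..0: t=0:+1/50803200 = 1/50803200
⇒ 3j(1 7 8; 1 0 -1)² = 3/170, sgn -1
4πI² = N·(3j₀)²·(3jₘ)² = 36/85
I = -1·√(0.423529/4π) = -0.18358486

-0.183585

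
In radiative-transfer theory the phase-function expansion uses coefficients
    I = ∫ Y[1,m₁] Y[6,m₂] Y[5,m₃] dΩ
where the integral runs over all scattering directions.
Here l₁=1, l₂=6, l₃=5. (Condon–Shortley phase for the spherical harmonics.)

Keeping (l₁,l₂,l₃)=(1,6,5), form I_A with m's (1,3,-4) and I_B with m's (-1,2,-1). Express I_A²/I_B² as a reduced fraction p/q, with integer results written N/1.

Same 1,6,5: normalisation and zero-m 3j drop out of the ratio.
A: Δ: 2! 0! 10! / 13! → 1/858; sum: t=0:+1/725760 = 1/725760; 3j²(1 6 5; 1 3 -4) = Δ·Π!·Σ² = 1/286  (sign -1)
B: Δ: 2! 0! 10! / 13! → 1/858; sum: t=2:+1/34560 = 1/34560; 3j²(1 6 5; -1 2 -1) = Δ·Π!·Σ² = 14/429  (sign +1)
I_A²/I_B² = (1/286)/(14/429) = 3/28

3/28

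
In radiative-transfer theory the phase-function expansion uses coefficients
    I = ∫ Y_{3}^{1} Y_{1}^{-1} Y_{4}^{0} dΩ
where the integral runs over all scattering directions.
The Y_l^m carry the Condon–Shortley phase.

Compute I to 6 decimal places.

Rules hold: Σm=0, L=8 even, 2≤4≤4.
N = 7·3·9 = 189
Δ = 0!·6!·2!/9! = 1/252
Racah Σ t=0..0: t=0:+1/36 = 1/36
⇒ 3j(3 1 4; 0 0 0)² = 4/63, sgn +1
Racah Σ t=0..0: t=0:+1/96 = 1/96
⇒ 3j(3 1 4; 1 -1 0)² = 1/42, sgn +1
4πI² = N·(3j₀)²·(3jₘ)² = 2/7
I = +1·√(0.285714/4π) = 0.15078601

0.150786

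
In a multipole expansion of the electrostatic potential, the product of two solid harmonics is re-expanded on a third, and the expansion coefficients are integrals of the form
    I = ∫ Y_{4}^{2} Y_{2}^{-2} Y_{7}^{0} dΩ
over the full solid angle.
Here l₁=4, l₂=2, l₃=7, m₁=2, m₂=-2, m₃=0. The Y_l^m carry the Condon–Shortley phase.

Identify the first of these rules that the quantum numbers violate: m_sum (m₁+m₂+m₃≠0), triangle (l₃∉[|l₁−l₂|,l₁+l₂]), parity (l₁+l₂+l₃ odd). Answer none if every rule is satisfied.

triangle

m₁+m₂+m₃ = 2 − 2 + 0 = 0  ✓
triangle: |4−2|=2 ≤ l₃=7 ≤ 4+2=6  ✗
parity: l₁+l₂+l₃ = 13 is odd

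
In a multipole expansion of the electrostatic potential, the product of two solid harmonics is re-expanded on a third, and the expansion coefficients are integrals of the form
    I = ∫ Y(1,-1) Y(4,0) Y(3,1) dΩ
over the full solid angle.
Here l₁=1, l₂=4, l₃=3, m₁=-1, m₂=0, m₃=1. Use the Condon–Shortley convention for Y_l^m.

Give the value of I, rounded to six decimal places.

0.150786

m-sum 0 ✓  L=8 even ✓  3≤3≤5 ✓
Π(2lᵢ+1) = 3×9×7 = 189
triangle coeff Δ(1,4,3) = 1/252
Σ_t [1,1]: t=1:−1/36 = -1/36
(3j)²=4/63 [(1 4 3; 0 0 0)], sign=+1
Σ_t [2,2]: t=2:+1/96 = 1/96
(3j)²=1/42 [(1 4 3; -1 0 1)], sign=+1
⇒ 4πI² = 2/7
I = (+1)√(2/7/(4π)) = 0.15078601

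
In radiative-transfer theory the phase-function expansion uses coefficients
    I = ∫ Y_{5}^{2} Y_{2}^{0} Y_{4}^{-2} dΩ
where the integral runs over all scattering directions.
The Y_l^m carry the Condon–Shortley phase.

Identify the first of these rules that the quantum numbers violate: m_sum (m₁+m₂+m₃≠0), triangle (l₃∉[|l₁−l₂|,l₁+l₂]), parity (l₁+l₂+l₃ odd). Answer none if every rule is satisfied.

Σmᵢ = 0  ✓
l₃∈[|l₁−l₂|,l₁+l₂]=[3,7], have l₃=4  ✓
Σlᵢ = 11 ⇒ odd  ✗

parity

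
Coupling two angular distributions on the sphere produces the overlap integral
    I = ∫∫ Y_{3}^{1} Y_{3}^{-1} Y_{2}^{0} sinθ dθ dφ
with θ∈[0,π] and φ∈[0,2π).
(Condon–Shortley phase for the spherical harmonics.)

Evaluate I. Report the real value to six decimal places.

-0.126157

m-sum 0 ✓  L=8 even ✓  0≤2≤6 ✓
Π(2lᵢ+1) = 7×7×5 = 245
triangle coeff Δ(3,3,2) = 1/3780
Σ_t [1,3]: t=1:−1/24 t=2:+1/4 t=3:−1/24 = 1/6
(3j)²=4/105 [(3 3 2; 0 0 0)], sign=+1
Σ_t [0,2]: t=0:+1/96 t=1:−1/6 t=2:+1/16 = -3/32
(3j)²=3/140 [(3 3 2; 1 -1 0)], sign=-1
⇒ 4πI² = 1/5
I = (-1)√(1/5/(4π)) = -0.12615663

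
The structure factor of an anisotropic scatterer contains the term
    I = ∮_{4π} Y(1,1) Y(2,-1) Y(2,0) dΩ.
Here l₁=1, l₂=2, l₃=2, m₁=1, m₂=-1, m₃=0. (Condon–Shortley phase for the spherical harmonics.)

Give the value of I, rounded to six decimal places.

l₁+l₂+l₃=5 is odd: 3j(l;000)=0 ⇒ I=0

0.000000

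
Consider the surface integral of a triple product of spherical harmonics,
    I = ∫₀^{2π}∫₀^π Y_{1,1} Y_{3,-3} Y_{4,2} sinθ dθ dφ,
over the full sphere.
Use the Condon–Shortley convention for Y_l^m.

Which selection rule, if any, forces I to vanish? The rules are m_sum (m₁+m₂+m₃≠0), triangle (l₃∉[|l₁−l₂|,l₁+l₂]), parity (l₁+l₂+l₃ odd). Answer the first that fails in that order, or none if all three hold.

none

m₁+m₂+m₃ = 1 − 3 + 2 = 0  ✓
triangle: |1−3|=2 ≤ l₃=4 ≤ 1+3=4  ✓
parity: l₁+l₂+l₃ = 8 is even  ✓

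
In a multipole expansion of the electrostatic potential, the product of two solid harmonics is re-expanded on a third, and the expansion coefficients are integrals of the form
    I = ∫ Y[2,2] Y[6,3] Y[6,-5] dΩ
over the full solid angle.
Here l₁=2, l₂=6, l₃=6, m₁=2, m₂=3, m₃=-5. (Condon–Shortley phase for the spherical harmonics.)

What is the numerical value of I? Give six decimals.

Checks pass: Σm=0; 14 even; l₃=6∈[4,8].
(2·2+1)(2·6+1)(2·6+1) = 845
Δ: 2! 2! 10! / 15! → 1/90090
sum: t=0:+1/69120 t=1:−1/14400 t=2:+1/69120 = -7/172800
3j²(2 6 6; 0 0 0) = Δ·Π!·Σ² = 14/715  (sign -1)
sum: t=0:+1/1451520 = 1/1451520
3j²(2 6 6; 2 3 -5) = Δ·Π!·Σ² = 1/91  (sign -1)
combine: 4πI² = 845·14/715·1/91 = 2/11
take √, sign +1: I = 0.12028562

0.120286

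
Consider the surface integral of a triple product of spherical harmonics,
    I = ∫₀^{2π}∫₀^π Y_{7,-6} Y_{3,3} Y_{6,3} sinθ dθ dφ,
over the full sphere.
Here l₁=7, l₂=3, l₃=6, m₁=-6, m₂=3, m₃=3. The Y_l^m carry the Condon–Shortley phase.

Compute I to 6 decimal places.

-0.153803

Checks pass: Σm=0; 16 even; l₃=6∈[4,10].
(2·7+1)(2·3+1)(2·6+1) = 1365
Δ: 4! 10! 2! / 17! → 1/2042040
sum: t=1:−1/207360 t=2:+1/57600 t=3:−1/207360 = 1/129600
3j²(7 3 6; 0 0 0) = Δ·Π!·Σ² = 168/12155  (sign +1)
sum: t=4:+1/17418240 = 1/17418240
3j²(7 3 6; -6 3 3) = Δ·Π!·Σ² = 15/952  (sign -1)
combine: 4πI² = 1365·168/12155·15/952 = 945/3179
take √, sign -1: I = -0.15380332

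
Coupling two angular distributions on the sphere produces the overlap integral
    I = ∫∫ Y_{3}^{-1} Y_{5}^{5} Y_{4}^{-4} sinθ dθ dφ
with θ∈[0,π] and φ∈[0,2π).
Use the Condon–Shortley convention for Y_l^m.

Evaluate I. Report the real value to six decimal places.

0.189625

Rules hold: Σm=0, L=12 even, 2≤4≤8.
N = 7·11·9 = 693
Δ = 4!·2!·6!/13! = 1/180180
Racah Σ t=1..3: t=1:−1/576 t=2:+1/144 t=3:−1/576 = 1/288
⇒ 3j(3 5 4; 0 0 0)² = 20/1001, sgn +1
Racah Σ t=4..4: t=4:+1/34560 = 1/34560
⇒ 3j(3 5 4; -1 5 -4)² = 14/429, sgn +1
4πI² = N·(3j₀)²·(3jₘ)² = 840/1859
I = +1·√(0.451856/4π) = 0.18962475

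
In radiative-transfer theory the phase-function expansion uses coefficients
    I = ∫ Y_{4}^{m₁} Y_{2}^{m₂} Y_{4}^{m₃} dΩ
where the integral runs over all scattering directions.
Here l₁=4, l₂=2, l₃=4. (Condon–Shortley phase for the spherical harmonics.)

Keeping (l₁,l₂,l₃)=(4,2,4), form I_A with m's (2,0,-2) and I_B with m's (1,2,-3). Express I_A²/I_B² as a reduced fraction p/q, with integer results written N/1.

32/189

Same 4,2,4: normalisation and zero-m 3j drop out of the ratio.
A: Δ: 2! 6! 2! / 11! → 1/13860; sum: t=0:+1/192 t=1:−1/120 t=2:+1/2880 = -1/360; 3j²(4 2 4; 2 0 -2) = Δ·Π!·Σ² = 16/3465  (sign -1)
B: Δ: 2! 6! 2! / 11! → 1/13860; sum: t=2:+1/480 = 1/480; 3j²(4 2 4; 1 2 -3) = Δ·Π!·Σ² = 3/110  (sign -1)
I_A²/I_B² = (16/3465)/(3/110) = 32/189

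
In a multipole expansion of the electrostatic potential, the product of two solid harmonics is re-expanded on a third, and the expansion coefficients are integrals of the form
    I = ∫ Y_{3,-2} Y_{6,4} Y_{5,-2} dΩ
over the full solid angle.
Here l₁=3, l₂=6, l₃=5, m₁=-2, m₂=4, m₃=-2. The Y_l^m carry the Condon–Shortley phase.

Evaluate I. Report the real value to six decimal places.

Checks pass: Σm=0; 14 even; l₃=5∈[3,9].
(2·3+1)(2·6+1)(2·5+1) = 1001
Δ: 4! 2! 8! / 15! → 1/675675
sum: t=1:−1/8640 t=2:+1/2304 t=3:−1/8640 = 7/34560
3j²(3 6 5; 0 0 0) = Δ·Π!·Σ² = 7/429  (sign -1)
sum: t=3:−1/60480 t=4:+1/34560 = 1/80640
3j²(3 6 5; -2 4 -2) = Δ·Π!·Σ² = 6/1001  (sign -1)
combine: 4πI² = 1001·7/429·6/1001 = 14/143
take √, sign +1: I = 0.08826552

0.088266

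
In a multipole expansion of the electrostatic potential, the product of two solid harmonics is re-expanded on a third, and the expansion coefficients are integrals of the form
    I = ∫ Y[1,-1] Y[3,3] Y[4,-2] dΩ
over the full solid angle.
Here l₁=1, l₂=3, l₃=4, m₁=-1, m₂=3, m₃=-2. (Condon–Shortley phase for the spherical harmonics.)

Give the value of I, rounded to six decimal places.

0.061558

Checks pass: Σm=0; 8 even; l₃=4∈[2,4].
(2·1+1)(2·3+1)(2·4+1) = 189
Δ: 0! 2! 6! / 9! → 1/252
sum: t=0:+1/36 = 1/36
3j²(1 3 4; 0 0 0) = Δ·Π!·Σ² = 4/63  (sign +1)
sum: t=0:+1/1440 = 1/1440
3j²(1 3 4; -1 3 -2) = Δ·Π!·Σ² = 1/252  (sign +1)
combine: 4πI² = 189·4/63·1/252 = 1/21
take √, sign +1: I = 0.06155813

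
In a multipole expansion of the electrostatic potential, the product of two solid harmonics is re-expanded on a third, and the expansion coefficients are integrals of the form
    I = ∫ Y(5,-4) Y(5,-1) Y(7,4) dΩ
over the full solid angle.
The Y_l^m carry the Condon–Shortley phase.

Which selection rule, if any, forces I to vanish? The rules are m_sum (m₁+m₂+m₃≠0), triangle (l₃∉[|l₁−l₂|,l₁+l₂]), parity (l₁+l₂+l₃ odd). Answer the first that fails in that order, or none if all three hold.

m_sum

m₁+m₂+m₃ = -4 − 1 + 4 = -1  ✗
triangle: |5−5|=0 ≤ l₃=7 ≤ 5+5=10
parity: l₁+l₂+l₃ = 17 is odd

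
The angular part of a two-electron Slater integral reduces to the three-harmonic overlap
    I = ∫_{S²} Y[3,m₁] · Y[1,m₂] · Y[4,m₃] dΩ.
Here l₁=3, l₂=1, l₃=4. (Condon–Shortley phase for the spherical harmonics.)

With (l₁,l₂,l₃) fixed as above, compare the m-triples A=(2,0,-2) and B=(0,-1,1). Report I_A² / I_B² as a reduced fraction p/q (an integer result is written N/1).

l's match ⇒ only the (l;m) 3-j factors differ between A and B.
A: triangle coeff Δ(3,1,4) = 1/252; Σ_t [0,0]: t=0:+1/120 = 1/120; (3j)²=1/21 [(3 1 4; 2 0 -2)], sign=+1
B: triangle coeff Δ(3,1,4) = 1/252; Σ_t [0,0]: t=0:+1/72 = 1/72; (3j)²=5/126 [(3 1 4; 0 -1 1)], sign=-1
I_A²/I_B² = (1/21)/(5/126) = 6/5

6/5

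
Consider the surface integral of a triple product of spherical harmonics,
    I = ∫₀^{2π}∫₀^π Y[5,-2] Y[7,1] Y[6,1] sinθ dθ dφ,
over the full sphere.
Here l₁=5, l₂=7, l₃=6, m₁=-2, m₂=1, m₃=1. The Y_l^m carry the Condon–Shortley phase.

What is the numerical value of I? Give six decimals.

Checks pass: Σm=0; 18 even; l₃=6∈[2,12].
(2·5+1)(2·7+1)(2·6+1) = 2145
Δ: 6! 4! 8! / 19! → 1/174594420
sum: t=1:−1/4147200 t=2:+1/207360 t=3:−1/82944 t=4:+1/207360 t=5:−1/4147200 = -1/345600
3j²(5 7 6; 0 0 0) = Δ·Π!·Σ² = 420/46189  (sign -1)
sum: t=3:−1/622080 t=4:+1/165888 t=5:−1/345600 t=6:+1/6220800 = 7/4147200
3j²(5 7 6; -2 1 1) = Δ·Π!·Σ² = 2401/277134  (sign -1)
combine: 4πI² = 2145·420/46189·2401/277134 = 2521050/14919047
take √, sign +1: I = 0.11596188

0.115962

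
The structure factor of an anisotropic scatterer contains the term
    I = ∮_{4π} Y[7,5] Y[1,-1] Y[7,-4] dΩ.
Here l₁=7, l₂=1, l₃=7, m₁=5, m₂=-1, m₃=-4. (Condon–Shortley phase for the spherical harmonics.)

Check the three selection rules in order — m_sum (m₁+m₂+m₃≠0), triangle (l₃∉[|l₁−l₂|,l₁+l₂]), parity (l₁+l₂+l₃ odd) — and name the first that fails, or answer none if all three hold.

azimuthal sum: 5 − 1 − 4 = 0  ✓
6 ≤ 7 ≤ 8 (triangle on l)  ✓
L = 7 + 1 + 7 = 15 (odd)  ✗

parity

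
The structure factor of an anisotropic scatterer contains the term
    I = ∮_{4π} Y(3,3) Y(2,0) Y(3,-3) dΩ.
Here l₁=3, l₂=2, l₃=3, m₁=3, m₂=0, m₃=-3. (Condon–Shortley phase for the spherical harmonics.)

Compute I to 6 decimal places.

m-sum 0 ✓  L=8 even ✓  1≤3≤5 ✓
Π(2lᵢ+1) = 7×5×7 = 245
triangle coeff Δ(3,2,3) = 1/3780
Σ_t [0,2]: t=0:+1/24 t=1:−1/4 t=2:+1/24 = -1/6
(3j)²=4/105 [(3 2 3; 0 0 0)], sign=+1
Σ_t [0,0]: t=0:+1/96 = 1/96
(3j)²=5/84 [(3 2 3; 3 0 -3)], sign=+1
⇒ 4πI² = 5/9
I = (+1)√(5/9/(4π)) = 0.21026104

0.210261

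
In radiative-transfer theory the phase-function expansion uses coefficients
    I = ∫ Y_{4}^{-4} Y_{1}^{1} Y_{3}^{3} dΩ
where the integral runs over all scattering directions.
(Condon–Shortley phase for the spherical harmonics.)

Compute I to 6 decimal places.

Rules hold: Σm=0, L=8 even, 3≤3≤5.
N = 9·3·7 = 189
Δ = 2!·6!·0!/9! = 1/252
Racah Σ t=1..1: t=1:−1/36 = -1/36
⇒ 3j(4 1 3; 0 0 0)² = 4/63, sgn +1
Racah Σ t=2..2: t=2:+1/1440 = 1/1440
⇒ 3j(4 1 3; -4 1 3)² = 1/9, sgn +1
4πI² = N·(3j₀)²·(3jₘ)² = 4/3
I = +1·√(1.33333/4π) = 0.32573501

0.325735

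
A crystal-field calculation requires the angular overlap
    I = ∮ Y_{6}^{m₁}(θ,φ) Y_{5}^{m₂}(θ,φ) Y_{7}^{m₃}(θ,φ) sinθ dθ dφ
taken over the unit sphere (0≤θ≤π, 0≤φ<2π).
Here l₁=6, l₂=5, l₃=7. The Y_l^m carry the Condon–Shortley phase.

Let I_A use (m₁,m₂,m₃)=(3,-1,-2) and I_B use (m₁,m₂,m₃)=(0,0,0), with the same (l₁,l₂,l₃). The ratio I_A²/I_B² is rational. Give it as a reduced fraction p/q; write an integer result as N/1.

3872/3675

Shared (l₁,l₂,l₃)=(6,5,7): N and (l;000)² cancel in I_A²/I_B².
A: Δ = 4!·8!·6!/19! = 1/174594420; Racah Σ t=0..3: t=0:+1/829440 t=1:−1/311040 t=2:+1/967680 t=3:−1/29030400 = -11/10886400; ⇒ 3j(6 5 7; 3 -1 -2)² = 1408/146965, sgn +1
B: Δ = 4!·8!·6!/19! = 1/174594420; Racah Σ t=0..4: t=0:+1/4147200 t=1:−1/207360 t=2:+1/82944 t=3:−1/207360 t=4:+1/4147200 = 1/345600; ⇒ 3j(6 5 7; 0 0 0)² = 420/46189, sgn -1
I_A²/I_B² = (1408/146965)/(420/46189) = 3872/3675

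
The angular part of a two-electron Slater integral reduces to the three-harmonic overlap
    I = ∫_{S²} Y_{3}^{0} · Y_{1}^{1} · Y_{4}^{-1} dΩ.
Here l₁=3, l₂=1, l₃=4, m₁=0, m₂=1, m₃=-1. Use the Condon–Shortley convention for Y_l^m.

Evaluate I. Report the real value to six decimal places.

Rules hold: Σm=0, L=8 even, 2≤4≤4.
N = 7·3·9 = 189
Δ = 0!·6!·2!/9! = 1/252
Racah Σ t=0..0: t=0:+1/36 = 1/36
⇒ 3j(3 1 4; 0 0 0)² = 4/63, sgn +1
Racah Σ t=0..0: t=0:+1/72 = 1/72
⇒ 3j(3 1 4; 0 1 -1)² = 5/126, sgn -1
4πI² = N·(3j₀)²·(3jₘ)² = 10/21
I = -1·√(0.47619/4π) = -0.19466390

-0.194664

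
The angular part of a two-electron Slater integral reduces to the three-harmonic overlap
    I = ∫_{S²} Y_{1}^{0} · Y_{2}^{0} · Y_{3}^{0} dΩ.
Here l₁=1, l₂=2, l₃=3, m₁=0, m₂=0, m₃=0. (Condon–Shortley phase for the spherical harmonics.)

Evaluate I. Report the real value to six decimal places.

0.247767

m-sum 0 ✓  L=6 even ✓  1≤3≤3 ✓
Π(2lᵢ+1) = 3×5×7 = 105
triangle coeff Δ(1,2,3) = 1/105
Σ_t [0,0]: t=0:+1/4 = 1/4
(3j)²=3/35 [(1 2 3; 0 0 0)], sign=-1
(m-triple is (0,0,0) — same symbol as above.)
⇒ 4πI² = 27/35
I = (+1)√(27/35/(4π)) = 0.24776670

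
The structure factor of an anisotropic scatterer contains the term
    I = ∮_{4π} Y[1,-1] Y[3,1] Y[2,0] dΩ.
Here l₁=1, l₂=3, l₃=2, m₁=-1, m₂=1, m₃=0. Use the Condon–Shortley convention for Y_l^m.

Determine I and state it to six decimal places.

-0.202301

m-sum 0 ✓  L=6 even ✓  2≤2≤4 ✓
Π(2lᵢ+1) = 3×7×5 = 105
triangle coeff Δ(1,3,2) = 1/105
Σ_t [1,1]: t=1:−1/4 = -1/4
(3j)²=3/35 [(1 3 2; 0 0 0)], sign=-1
Σ_t [2,2]: t=2:+1/8 = 1/8
(3j)²=2/35 [(1 3 2; -1 1 0)], sign=+1
⇒ 4πI² = 18/35
I = (-1)√(18/35/(4π)) = -0.20230066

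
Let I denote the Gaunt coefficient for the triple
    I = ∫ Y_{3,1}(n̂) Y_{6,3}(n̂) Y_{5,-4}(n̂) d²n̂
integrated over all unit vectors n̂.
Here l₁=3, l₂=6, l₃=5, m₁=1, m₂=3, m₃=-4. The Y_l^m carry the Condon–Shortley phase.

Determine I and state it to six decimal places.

0.176531

Rules hold: Σm=0, L=14 even, 3≤5≤9.
N = 7·13·11 = 1001
Δ = 4!·2!·8!/15! = 1/675675
Racah Σ t=1..3: t=1:−1/8640 t=2:+1/2304 t=3:−1/8640 = 7/34560
⇒ 3j(3 6 5; 0 0 0)² = 7/429, sgn -1
Racah Σ t=1..2: t=1:−1/241920 t=2:+1/40320 = 1/48384
⇒ 3j(3 6 5; 1 3 -4)² = 24/1001, sgn -1
4πI² = N·(3j₀)²·(3jₘ)² = 56/143
I = +1·√(0.391608/4π) = 0.17653103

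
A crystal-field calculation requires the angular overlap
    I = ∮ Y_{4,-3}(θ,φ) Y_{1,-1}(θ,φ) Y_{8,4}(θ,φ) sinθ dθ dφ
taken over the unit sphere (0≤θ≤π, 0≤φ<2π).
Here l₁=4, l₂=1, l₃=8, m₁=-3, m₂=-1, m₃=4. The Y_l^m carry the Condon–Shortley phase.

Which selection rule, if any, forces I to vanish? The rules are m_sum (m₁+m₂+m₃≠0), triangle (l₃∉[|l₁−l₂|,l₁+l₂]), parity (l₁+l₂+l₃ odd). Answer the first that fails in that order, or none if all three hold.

azimuthal sum: -3 − 1 + 4 = 0  ✓
3 ≤ 8 ≤ 5 (triangle on l)  ✗
L = 4 + 1 + 8 = 13 (odd)

triangle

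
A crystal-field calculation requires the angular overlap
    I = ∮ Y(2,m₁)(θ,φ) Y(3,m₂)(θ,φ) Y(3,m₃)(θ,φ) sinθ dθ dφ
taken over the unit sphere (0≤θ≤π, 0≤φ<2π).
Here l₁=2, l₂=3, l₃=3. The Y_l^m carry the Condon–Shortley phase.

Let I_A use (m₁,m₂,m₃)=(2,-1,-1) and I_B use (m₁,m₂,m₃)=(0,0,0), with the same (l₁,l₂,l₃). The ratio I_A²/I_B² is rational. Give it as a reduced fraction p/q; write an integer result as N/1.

3/2

Shared (l₁,l₂,l₃)=(2,3,3): N and (l;000)² cancel in I_A²/I_B².
A: Δ = 2!·2!·4!/9! = 1/3780; Racah Σ t=0..0: t=0:+1/16 = 1/16; ⇒ 3j(2 3 3; 2 -1 -1)² = 2/35, sgn +1
B: Δ = 2!·2!·4!/9! = 1/3780; Racah Σ t=0..2: t=0:+1/24 t=1:−1/4 t=2:+1/24 = -1/6; ⇒ 3j(2 3 3; 0 0 0)² = 4/105, sgn +1
I_A²/I_B² = (2/35)/(4/105) = 3/2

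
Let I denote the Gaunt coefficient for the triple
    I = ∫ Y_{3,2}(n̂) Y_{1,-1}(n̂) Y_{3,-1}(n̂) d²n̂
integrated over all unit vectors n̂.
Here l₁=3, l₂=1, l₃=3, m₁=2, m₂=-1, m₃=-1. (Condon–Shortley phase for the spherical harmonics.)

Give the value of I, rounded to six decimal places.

L=7 odd ⇒ parity kills the (l;000) factor ⇒ I = 0

0.000000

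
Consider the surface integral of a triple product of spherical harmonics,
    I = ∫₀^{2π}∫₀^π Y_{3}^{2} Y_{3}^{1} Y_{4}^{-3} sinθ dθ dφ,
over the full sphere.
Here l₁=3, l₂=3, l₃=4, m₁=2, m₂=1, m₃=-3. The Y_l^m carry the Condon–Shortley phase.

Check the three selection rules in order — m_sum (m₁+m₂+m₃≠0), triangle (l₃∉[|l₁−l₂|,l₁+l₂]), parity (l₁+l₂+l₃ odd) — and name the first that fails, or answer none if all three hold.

none

m₁+m₂+m₃ = 2 + 1 − 3 = 0  ✓
triangle: |3−3|=0 ≤ l₃=4 ≤ 3+3=6  ✓
parity: l₁+l₂+l₃ = 10 is even  ✓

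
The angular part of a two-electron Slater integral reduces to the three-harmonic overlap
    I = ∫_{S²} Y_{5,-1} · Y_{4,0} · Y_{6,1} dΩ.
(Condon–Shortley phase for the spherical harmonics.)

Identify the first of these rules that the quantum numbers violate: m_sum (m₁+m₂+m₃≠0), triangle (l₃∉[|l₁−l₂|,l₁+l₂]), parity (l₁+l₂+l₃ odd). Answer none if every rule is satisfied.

Σmᵢ = 0  ✓
l₃∈[|l₁−l₂|,l₁+l₂]=[1,9], have l₃=6  ✓
Σlᵢ = 15 ⇒ odd  ✗

parity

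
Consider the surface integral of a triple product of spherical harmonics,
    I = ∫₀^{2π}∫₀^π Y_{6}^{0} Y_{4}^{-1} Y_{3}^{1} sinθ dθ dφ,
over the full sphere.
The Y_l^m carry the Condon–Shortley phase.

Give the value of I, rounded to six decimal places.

Σlᵢ=13 odd — θ-integrand is odd under cosθ→−cosθ; I=0

0.000000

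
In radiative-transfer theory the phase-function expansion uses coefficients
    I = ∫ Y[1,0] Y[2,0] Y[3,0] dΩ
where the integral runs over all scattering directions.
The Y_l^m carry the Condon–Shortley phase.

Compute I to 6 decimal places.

Rules hold: Σm=0, L=6 even, 1≤3≤3.
N = 3·5·7 = 105
Δ = 0!·2!·4!/7! = 1/105
Racah Σ t=0..0: t=0:+1/4 = 1/4
⇒ 3j(1 2 3; 0 0 0)² = 3/35, sgn -1
(m-triple is (0,0,0) — same symbol as above.)
4πI² = N·(3j₀)²·(3jₘ)² = 27/35
I = +1·√(0.771429/4π) = 0.24776670

0.247767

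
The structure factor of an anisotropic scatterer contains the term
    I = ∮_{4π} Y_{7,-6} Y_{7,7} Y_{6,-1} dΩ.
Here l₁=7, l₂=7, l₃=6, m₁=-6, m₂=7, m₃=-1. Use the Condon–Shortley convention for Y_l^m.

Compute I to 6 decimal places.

-0.136353

m-sum 0 ✓  L=20 even ✓  0≤6≤14 ✓
Π(2lᵢ+1) = 15×15×13 = 2925
triangle coeff Δ(7,7,6) = 1/2444321880
Σ_t [1,7]: t=1:−1/2612736000 t=2:+1/20736000 t=3:−1/1658880 t=4:+1/746496 t=5:−1/1658880 t=6:+1/20736000 t=7:−1/2612736000 = 1/4354560
(3j)²=1000/138567 [(7 7 6; 0 0 0)], sign=+1
Σ_t [8,8]: t=8:+1/3483648000 = 1/3483648000
(3j)²=143/12920 [(7 7 6; -6 7 -1)], sign=-1
⇒ 4πI² = 24375/104329
I = (-1)√(24375/104329/(4π)) = -0.13635305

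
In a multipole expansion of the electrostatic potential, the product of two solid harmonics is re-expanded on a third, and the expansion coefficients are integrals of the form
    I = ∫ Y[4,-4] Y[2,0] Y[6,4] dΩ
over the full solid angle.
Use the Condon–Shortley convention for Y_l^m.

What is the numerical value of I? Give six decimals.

0.106690

Checks pass: Σm=0; 12 even; l₃=6∈[2,6].
(2·4+1)(2·2+1)(2·6+1) = 585
Δ: 0! 8! 4! / 13! → 1/6435
sum: t=0:+1/2304 = 1/2304
3j²(4 2 6; 0 0 0) = Δ·Π!·Σ² = 5/143  (sign +1)
sum: t=0:+1/161280 = 1/161280
3j²(4 2 6; -4 0 4) = Δ·Π!·Σ² = 1/143  (sign +1)
combine: 4πI² = 585·5/143·1/143 = 225/1573
take √, sign +1: I = 0.10668957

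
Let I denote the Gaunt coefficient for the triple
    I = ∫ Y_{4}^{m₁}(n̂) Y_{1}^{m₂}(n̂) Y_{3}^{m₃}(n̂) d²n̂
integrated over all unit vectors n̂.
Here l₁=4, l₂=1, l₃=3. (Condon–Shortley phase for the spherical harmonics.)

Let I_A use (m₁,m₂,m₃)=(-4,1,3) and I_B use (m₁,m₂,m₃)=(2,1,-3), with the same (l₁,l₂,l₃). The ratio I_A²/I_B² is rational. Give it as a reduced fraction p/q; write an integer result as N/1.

Same 4,1,3: normalisation and zero-m 3j drop out of the ratio.
A: Δ: 2! 6! 0! / 9! → 1/252; sum: t=2:+1/1440 = 1/1440; 3j²(4 1 3; -4 1 3) = Δ·Π!·Σ² = 1/9  (sign +1)
B: Δ: 2! 6! 0! / 9! → 1/252; sum: t=2:+1/1440 = 1/1440; 3j²(4 1 3; 2 1 -3) = Δ·Π!·Σ² = 1/252  (sign +1)
I_A²/I_B² = (1/9)/(1/252) = 28/1

28/1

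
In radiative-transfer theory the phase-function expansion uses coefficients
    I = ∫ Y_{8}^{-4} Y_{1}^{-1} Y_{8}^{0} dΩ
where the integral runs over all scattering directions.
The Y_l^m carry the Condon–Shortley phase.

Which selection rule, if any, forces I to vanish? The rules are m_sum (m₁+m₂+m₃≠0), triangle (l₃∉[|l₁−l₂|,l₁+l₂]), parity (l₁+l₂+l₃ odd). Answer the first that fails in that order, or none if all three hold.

m_sum

azimuthal sum: -4 − 1 + 0 = -5  ✗
7 ≤ 8 ≤ 9 (triangle on l)
L = 8 + 1 + 8 = 17 (odd)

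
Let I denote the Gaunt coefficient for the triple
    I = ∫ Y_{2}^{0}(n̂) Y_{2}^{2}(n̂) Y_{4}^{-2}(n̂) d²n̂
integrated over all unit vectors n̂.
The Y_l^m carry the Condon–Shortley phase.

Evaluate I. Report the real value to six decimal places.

Rules hold: Σm=0, L=8 even, 0≤4≤4.
N = 5·5·9 = 225
Δ = 0!·4!·4!/9! = 1/630
Racah Σ t=0..0: t=0:+1/16 = 1/16
⇒ 3j(2 2 4; 0 0 0)² = 2/35, sgn +1
Racah Σ t=0..0: t=0:+1/96 = 1/96
⇒ 3j(2 2 4; 0 2 -2)² = 1/42, sgn +1
4πI² = N·(3j₀)²·(3jₘ)² = 15/49
I = +1·√(0.306122/4π) = 0.15607835

0.156078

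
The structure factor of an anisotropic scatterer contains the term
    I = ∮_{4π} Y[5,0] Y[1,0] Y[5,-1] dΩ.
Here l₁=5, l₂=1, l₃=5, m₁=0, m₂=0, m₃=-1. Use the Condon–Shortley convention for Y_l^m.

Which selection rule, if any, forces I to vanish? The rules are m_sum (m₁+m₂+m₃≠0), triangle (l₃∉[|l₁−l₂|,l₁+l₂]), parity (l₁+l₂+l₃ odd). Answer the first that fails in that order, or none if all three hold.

m_sum

azimuthal sum: 0 + 0 − 1 = -1  ✗
4 ≤ 5 ≤ 6 (triangle on l)
L = 5 + 1 + 5 = 11 (odd)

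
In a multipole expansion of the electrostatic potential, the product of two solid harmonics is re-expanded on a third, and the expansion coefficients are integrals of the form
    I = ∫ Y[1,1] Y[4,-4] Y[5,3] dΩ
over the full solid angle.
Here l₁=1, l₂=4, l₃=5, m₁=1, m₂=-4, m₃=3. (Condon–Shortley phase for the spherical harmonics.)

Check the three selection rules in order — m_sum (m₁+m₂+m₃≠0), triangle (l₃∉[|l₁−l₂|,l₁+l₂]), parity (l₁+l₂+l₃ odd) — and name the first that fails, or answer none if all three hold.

none

m₁+m₂+m₃ = 1 − 4 + 3 = 0  ✓
triangle: |1−4|=3 ≤ l₃=5 ≤ 1+4=5  ✓
parity: l₁+l₂+l₃ = 10 is even  ✓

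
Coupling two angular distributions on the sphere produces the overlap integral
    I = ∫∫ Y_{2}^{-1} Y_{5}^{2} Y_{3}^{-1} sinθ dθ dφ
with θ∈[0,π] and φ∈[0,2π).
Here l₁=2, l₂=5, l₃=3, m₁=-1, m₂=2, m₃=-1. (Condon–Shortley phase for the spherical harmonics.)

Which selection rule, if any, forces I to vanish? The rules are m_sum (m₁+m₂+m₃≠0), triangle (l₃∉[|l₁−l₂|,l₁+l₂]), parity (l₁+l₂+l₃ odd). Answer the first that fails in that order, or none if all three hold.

Σmᵢ = 0  ✓
l₃∈[|l₁−l₂|,l₁+l₂]=[3,7], have l₃=3  ✓
Σlᵢ = 10 ⇒ even  ✓

none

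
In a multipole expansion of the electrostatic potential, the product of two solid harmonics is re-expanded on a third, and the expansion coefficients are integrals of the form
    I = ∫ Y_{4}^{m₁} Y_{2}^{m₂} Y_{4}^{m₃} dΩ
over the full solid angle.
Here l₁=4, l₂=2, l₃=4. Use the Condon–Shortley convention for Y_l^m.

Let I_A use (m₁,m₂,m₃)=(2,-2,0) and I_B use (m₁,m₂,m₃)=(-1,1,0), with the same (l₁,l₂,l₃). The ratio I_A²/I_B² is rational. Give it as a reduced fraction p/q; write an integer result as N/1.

18/1

l's match ⇒ only the (l;m) 3-j factors differ between A and B.
A: triangle coeff Δ(4,2,4) = 1/13860; Σ_t [0,0]: t=0:+1/192 = 1/192; (3j)²=3/77 [(4 2 4; 2 -2 0)], sign=+1
B: triangle coeff Δ(4,2,4) = 1/13860; Σ_t [1,2]: t=1:−1/96 t=2:+1/72 = 1/288; (3j)²=1/462 [(4 2 4; -1 1 0)], sign=+1
I_A²/I_B² = (3/77)/(1/462) = 18/1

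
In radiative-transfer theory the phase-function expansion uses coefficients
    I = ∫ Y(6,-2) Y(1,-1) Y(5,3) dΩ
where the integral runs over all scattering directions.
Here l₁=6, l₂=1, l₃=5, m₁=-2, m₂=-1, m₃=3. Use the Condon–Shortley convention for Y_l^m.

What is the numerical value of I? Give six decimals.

m-sum 0 ✓  L=12 even ✓  5≤5≤7 ✓
Π(2lᵢ+1) = 13×3×11 = 429
triangle coeff Δ(6,1,5) = 1/858
Σ_t [1,1]: t=1:−1/14400 = -1/14400
(3j)²=6/143 [(6 1 5; 0 0 0)], sign=+1
Σ_t [0,0]: t=0:+1/161280 = 1/161280
(3j)²=1/143 [(6 1 5; -2 -1 3)], sign=+1
⇒ 4πI² = 18/143
I = (+1)√(18/143/(4π)) = 0.10008369

0.100084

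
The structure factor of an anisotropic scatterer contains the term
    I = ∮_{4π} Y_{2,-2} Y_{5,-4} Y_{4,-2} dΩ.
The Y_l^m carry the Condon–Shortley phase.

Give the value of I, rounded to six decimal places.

Σmᵢ = -8 ≠ 0, so the φ-integral vanishes; I = 0

0.000000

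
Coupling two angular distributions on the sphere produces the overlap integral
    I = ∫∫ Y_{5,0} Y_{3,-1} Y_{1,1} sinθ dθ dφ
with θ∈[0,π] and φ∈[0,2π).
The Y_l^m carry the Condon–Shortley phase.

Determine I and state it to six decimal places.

|5−3|≤1≤5+3 violated ⇒ I = 0

0.000000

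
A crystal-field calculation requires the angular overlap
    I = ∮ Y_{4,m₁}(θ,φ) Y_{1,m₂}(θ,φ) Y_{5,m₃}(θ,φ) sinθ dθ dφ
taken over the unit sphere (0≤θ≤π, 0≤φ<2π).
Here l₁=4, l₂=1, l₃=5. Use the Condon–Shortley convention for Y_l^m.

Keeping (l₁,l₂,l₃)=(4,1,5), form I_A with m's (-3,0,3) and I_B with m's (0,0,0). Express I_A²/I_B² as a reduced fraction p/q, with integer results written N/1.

Same 4,1,5: normalisation and zero-m 3j drop out of the ratio.
A: Δ: 0! 8! 2! / 11! → 1/495; sum: t=0:+1/5040 = 1/5040; 3j²(4 1 5; -3 0 3) = Δ·Π!·Σ² = 16/495  (sign +1)
B: Δ: 0! 8! 2! / 11! → 1/495; sum: t=0:+1/576 = 1/576; 3j²(4 1 5; 0 0 0) = Δ·Π!·Σ² = 5/99  (sign -1)
I_A²/I_B² = (16/495)/(5/99) = 16/25

16/25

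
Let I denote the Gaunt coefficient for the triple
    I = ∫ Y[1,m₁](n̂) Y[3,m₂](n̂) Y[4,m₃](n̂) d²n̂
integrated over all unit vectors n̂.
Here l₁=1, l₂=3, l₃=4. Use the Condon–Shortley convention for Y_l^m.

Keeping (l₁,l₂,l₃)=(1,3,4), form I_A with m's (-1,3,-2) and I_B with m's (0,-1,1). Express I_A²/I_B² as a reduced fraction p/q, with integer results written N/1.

Shared (l₁,l₂,l₃)=(1,3,4): N and (l;000)² cancel in I_A²/I_B².
A: Δ = 0!·2!·6!/9! = 1/252; Racah Σ t=0..0: t=0:+1/1440 = 1/1440; ⇒ 3j(1 3 4; -1 3 -2)² = 1/252, sgn +1
B: Δ = 0!·2!·6!/9! = 1/252; Racah Σ t=0..0: t=0:+1/48 = 1/48; ⇒ 3j(1 3 4; 0 -1 1)² = 5/84, sgn -1
I_A²/I_B² = (1/252)/(5/84) = 1/15

1/15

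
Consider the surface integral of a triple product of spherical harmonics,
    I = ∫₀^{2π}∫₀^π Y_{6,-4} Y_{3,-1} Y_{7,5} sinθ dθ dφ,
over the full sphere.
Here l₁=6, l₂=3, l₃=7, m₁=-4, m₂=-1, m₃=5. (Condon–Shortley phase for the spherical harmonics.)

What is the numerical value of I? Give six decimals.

-0.082471

Rules hold: Σm=0, L=16 even, 3≤7≤9.
N = 13·7·15 = 1365
Δ = 2!·10!·4!/17! = 1/2042040
Racah Σ t=0..2: t=0:+1/207360 t=1:−1/57600 t=2:+1/207360 = -1/129600
⇒ 3j(6 3 7; 0 0 0)² = 168/12155, sgn +1
Racah Σ t=0..2: t=0:+1/29030400 t=1:−1/2177280 t=2:+1/3870720 = -29/174182400
⇒ 3j(6 3 7; -4 -1 5)² = 841/185640, sgn -1
4πI² = N·(3j₀)²·(3jₘ)² = 17661/206635
I = -1·√(0.0854695/4π) = -0.08247091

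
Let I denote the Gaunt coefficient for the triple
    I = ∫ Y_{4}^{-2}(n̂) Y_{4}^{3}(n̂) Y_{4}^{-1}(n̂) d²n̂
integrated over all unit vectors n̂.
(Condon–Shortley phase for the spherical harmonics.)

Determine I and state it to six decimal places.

-0.063661

m-sum 0 ✓  L=12 even ✓  0≤4≤8 ✓
Π(2lᵢ+1) = 9×9×9 = 729
triangle coeff Δ(4,4,4) = 1/450450
Σ_t [0,4]: t=0:+1/13824 t=1:−1/216 t=2:+1/64 t=3:−1/216 t=4:+1/13824 = 5/768
(3j)²=18/1001 [(4 4 4; 0 0 0)], sign=+1
Σ_t [3,4]: t=3:−1/864 t=4:+1/576 = 1/1728
(3j)²=5/1287 [(4 4 4; -2 3 -1)], sign=-1
⇒ 4πI² = 7290/143143
I = (-1)√(7290/143143/(4π)) = -0.06366105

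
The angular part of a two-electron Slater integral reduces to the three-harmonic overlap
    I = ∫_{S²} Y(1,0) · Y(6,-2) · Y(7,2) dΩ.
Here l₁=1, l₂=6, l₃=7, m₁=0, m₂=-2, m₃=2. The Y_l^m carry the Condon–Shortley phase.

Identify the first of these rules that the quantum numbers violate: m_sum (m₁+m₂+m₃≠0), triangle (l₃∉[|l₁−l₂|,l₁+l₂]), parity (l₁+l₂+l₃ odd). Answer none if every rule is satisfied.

Σmᵢ = 0  ✓
l₃∈[|l₁−l₂|,l₁+l₂]=[5,7], have l₃=7  ✓
Σlᵢ = 14 ⇒ even  ✓

none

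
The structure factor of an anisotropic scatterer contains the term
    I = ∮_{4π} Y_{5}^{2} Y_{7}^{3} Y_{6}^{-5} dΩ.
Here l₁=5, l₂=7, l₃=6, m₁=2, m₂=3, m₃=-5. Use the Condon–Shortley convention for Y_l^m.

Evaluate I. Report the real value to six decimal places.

-0.138752

Checks pass: Σm=0; 18 even; l₃=6∈[2,12].
(2·5+1)(2·7+1)(2·6+1) = 2145
Δ: 6! 4! 8! / 19! → 1/174594420
sum: t=1:−1/4147200 t=2:+1/207360 t=3:−1/82944 t=4:+1/207360 t=5:−1/4147200 = -1/345600
3j²(5 7 6; 0 0 0) = Δ·Π!·Σ² = 420/46189  (sign -1)
sum: t=2:+1/11612160 t=3:−1/4354560 = -1/6967296
3j²(5 7 6; 2 3 -5) = Δ·Π!·Σ² = 625/50388  (sign +1)
combine: 4πI² = 2145·420/46189·625/50388 = 328125/1356277
take √, sign -1: I = -0.13875241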